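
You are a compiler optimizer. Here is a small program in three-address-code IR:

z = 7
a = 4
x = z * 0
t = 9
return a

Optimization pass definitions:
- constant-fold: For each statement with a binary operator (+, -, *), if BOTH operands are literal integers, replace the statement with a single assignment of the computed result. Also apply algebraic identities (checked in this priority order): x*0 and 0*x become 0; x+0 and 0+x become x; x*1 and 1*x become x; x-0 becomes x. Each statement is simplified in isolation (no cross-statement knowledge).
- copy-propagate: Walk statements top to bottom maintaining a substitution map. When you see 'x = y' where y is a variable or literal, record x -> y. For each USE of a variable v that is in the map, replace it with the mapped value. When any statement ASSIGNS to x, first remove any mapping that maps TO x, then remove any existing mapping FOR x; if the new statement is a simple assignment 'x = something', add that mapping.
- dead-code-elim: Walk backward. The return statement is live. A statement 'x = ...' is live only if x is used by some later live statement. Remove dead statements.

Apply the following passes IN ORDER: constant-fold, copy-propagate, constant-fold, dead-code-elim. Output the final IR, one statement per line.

Initial IR:
  z = 7
  a = 4
  x = z * 0
  t = 9
  return a
After constant-fold (5 stmts):
  z = 7
  a = 4
  x = 0
  t = 9
  return a
After copy-propagate (5 stmts):
  z = 7
  a = 4
  x = 0
  t = 9
  return 4
After constant-fold (5 stmts):
  z = 7
  a = 4
  x = 0
  t = 9
  return 4
After dead-code-elim (1 stmts):
  return 4

Answer: return 4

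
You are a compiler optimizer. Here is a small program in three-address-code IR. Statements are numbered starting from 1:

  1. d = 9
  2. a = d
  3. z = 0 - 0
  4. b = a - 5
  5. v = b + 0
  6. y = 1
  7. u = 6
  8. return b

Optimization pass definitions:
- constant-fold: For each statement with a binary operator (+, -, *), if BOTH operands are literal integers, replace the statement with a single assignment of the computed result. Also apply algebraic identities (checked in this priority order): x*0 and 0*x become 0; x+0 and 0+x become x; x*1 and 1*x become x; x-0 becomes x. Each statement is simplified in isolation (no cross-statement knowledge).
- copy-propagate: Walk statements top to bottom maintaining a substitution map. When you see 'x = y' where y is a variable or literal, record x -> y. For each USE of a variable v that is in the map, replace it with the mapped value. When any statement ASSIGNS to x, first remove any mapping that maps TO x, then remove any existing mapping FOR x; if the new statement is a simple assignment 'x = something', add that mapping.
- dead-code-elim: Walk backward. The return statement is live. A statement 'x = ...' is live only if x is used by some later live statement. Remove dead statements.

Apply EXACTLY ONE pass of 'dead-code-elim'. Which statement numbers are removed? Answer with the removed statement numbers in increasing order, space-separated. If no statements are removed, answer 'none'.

Backward liveness scan:
Stmt 1 'd = 9': KEEP (d is live); live-in = []
Stmt 2 'a = d': KEEP (a is live); live-in = ['d']
Stmt 3 'z = 0 - 0': DEAD (z not in live set ['a'])
Stmt 4 'b = a - 5': KEEP (b is live); live-in = ['a']
Stmt 5 'v = b + 0': DEAD (v not in live set ['b'])
Stmt 6 'y = 1': DEAD (y not in live set ['b'])
Stmt 7 'u = 6': DEAD (u not in live set ['b'])
Stmt 8 'return b': KEEP (return); live-in = ['b']
Removed statement numbers: [3, 5, 6, 7]
Surviving IR:
  d = 9
  a = d
  b = a - 5
  return b

Answer: 3 5 6 7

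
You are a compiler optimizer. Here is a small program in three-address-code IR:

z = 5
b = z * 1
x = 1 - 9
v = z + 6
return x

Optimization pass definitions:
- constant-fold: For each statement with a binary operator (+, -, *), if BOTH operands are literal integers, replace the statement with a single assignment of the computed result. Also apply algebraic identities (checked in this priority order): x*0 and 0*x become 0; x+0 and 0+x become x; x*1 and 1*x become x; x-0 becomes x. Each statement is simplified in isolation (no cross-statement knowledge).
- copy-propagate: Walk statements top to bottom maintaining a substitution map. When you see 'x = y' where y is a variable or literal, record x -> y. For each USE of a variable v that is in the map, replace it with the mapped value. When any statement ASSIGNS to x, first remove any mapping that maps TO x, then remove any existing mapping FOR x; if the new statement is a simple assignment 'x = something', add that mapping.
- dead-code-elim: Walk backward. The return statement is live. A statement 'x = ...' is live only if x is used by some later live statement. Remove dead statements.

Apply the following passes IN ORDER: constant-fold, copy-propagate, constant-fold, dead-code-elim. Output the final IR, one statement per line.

Initial IR:
  z = 5
  b = z * 1
  x = 1 - 9
  v = z + 6
  return x
After constant-fold (5 stmts):
  z = 5
  b = z
  x = -8
  v = z + 6
  return x
After copy-propagate (5 stmts):
  z = 5
  b = 5
  x = -8
  v = 5 + 6
  return -8
After constant-fold (5 stmts):
  z = 5
  b = 5
  x = -8
  v = 11
  return -8
After dead-code-elim (1 stmts):
  return -8

Answer: return -8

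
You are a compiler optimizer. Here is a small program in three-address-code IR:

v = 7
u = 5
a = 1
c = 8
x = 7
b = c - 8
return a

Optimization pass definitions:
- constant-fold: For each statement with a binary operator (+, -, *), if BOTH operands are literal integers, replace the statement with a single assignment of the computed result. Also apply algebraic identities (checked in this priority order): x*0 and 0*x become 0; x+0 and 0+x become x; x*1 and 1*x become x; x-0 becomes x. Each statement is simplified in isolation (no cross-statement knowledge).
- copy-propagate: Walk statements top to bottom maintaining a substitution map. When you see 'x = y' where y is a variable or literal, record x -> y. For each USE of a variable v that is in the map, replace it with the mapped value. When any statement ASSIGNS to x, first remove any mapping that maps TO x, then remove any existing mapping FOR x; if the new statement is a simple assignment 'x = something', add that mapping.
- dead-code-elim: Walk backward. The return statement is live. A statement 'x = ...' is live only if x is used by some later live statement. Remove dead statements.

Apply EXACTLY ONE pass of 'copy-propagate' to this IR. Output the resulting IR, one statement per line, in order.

Applying copy-propagate statement-by-statement:
  [1] v = 7  (unchanged)
  [2] u = 5  (unchanged)
  [3] a = 1  (unchanged)
  [4] c = 8  (unchanged)
  [5] x = 7  (unchanged)
  [6] b = c - 8  -> b = 8 - 8
  [7] return a  -> return 1
Result (7 stmts):
  v = 7
  u = 5
  a = 1
  c = 8
  x = 7
  b = 8 - 8
  return 1

Answer: v = 7
u = 5
a = 1
c = 8
x = 7
b = 8 - 8
return 1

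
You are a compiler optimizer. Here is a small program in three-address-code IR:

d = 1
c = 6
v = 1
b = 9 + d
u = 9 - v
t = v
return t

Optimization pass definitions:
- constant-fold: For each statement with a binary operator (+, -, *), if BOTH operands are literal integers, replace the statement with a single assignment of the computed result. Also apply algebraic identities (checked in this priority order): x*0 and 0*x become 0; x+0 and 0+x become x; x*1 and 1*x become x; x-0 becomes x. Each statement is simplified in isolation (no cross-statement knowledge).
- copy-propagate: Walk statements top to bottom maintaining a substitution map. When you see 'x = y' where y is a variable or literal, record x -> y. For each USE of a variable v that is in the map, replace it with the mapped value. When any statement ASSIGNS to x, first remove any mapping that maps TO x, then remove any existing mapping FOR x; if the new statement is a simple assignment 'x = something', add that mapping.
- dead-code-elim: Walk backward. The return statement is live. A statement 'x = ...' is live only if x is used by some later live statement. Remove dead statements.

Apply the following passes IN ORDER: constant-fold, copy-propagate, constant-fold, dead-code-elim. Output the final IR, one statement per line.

Initial IR:
  d = 1
  c = 6
  v = 1
  b = 9 + d
  u = 9 - v
  t = v
  return t
After constant-fold (7 stmts):
  d = 1
  c = 6
  v = 1
  b = 9 + d
  u = 9 - v
  t = v
  return t
After copy-propagate (7 stmts):
  d = 1
  c = 6
  v = 1
  b = 9 + 1
  u = 9 - 1
  t = 1
  return 1
After constant-fold (7 stmts):
  d = 1
  c = 6
  v = 1
  b = 10
  u = 8
  t = 1
  return 1
After dead-code-elim (1 stmts):
  return 1

Answer: return 1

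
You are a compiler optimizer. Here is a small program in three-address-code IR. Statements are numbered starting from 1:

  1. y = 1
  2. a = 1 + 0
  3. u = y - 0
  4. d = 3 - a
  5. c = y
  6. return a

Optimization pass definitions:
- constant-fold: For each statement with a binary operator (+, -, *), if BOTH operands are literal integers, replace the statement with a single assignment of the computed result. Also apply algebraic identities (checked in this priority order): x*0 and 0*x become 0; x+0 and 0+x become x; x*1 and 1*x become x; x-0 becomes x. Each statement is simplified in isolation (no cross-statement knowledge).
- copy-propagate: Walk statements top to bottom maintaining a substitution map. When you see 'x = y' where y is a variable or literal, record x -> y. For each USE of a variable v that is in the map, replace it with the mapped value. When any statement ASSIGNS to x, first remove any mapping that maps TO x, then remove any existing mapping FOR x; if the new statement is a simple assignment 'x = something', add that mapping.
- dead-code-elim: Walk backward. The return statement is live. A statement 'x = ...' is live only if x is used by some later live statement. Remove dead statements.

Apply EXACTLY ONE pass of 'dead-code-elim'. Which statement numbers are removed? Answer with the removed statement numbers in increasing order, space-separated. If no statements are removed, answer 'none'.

Backward liveness scan:
Stmt 1 'y = 1': DEAD (y not in live set [])
Stmt 2 'a = 1 + 0': KEEP (a is live); live-in = []
Stmt 3 'u = y - 0': DEAD (u not in live set ['a'])
Stmt 4 'd = 3 - a': DEAD (d not in live set ['a'])
Stmt 5 'c = y': DEAD (c not in live set ['a'])
Stmt 6 'return a': KEEP (return); live-in = ['a']
Removed statement numbers: [1, 3, 4, 5]
Surviving IR:
  a = 1 + 0
  return a

Answer: 1 3 4 5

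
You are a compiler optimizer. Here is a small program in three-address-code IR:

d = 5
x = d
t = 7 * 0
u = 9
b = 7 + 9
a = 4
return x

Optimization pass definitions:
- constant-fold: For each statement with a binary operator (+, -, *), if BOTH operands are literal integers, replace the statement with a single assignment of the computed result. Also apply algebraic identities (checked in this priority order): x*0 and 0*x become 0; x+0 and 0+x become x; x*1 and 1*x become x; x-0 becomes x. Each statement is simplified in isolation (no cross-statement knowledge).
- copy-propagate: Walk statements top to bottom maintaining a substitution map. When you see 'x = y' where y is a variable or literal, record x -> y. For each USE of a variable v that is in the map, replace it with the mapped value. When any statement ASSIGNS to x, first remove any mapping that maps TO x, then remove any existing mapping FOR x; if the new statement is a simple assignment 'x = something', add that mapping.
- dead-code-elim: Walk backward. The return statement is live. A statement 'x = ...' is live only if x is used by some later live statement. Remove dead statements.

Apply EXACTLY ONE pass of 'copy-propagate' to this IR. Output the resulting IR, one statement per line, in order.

Answer: d = 5
x = 5
t = 7 * 0
u = 9
b = 7 + 9
a = 4
return 5

Derivation:
Applying copy-propagate statement-by-statement:
  [1] d = 5  (unchanged)
  [2] x = d  -> x = 5
  [3] t = 7 * 0  (unchanged)
  [4] u = 9  (unchanged)
  [5] b = 7 + 9  (unchanged)
  [6] a = 4  (unchanged)
  [7] return x  -> return 5
Result (7 stmts):
  d = 5
  x = 5
  t = 7 * 0
  u = 9
  b = 7 + 9
  a = 4
  return 5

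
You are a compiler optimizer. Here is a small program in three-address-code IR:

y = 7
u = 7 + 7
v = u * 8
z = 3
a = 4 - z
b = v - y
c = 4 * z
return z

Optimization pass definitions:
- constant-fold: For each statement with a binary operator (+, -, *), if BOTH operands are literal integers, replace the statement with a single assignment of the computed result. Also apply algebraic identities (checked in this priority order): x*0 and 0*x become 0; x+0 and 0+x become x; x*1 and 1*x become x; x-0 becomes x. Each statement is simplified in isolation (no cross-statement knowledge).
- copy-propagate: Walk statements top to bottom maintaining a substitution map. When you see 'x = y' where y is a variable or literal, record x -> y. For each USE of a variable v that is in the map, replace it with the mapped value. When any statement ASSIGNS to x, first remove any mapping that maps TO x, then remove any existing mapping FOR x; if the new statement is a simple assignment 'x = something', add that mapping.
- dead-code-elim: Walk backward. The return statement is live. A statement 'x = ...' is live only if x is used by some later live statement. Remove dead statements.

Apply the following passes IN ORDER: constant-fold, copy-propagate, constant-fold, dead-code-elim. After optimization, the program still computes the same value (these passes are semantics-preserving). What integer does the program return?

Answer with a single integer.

Initial IR:
  y = 7
  u = 7 + 7
  v = u * 8
  z = 3
  a = 4 - z
  b = v - y
  c = 4 * z
  return z
After constant-fold (8 stmts):
  y = 7
  u = 14
  v = u * 8
  z = 3
  a = 4 - z
  b = v - y
  c = 4 * z
  return z
After copy-propagate (8 stmts):
  y = 7
  u = 14
  v = 14 * 8
  z = 3
  a = 4 - 3
  b = v - 7
  c = 4 * 3
  return 3
After constant-fold (8 stmts):
  y = 7
  u = 14
  v = 112
  z = 3
  a = 1
  b = v - 7
  c = 12
  return 3
After dead-code-elim (1 stmts):
  return 3
Evaluate:
  y = 7  =>  y = 7
  u = 7 + 7  =>  u = 14
  v = u * 8  =>  v = 112
  z = 3  =>  z = 3
  a = 4 - z  =>  a = 1
  b = v - y  =>  b = 105
  c = 4 * z  =>  c = 12
  return z = 3

Answer: 3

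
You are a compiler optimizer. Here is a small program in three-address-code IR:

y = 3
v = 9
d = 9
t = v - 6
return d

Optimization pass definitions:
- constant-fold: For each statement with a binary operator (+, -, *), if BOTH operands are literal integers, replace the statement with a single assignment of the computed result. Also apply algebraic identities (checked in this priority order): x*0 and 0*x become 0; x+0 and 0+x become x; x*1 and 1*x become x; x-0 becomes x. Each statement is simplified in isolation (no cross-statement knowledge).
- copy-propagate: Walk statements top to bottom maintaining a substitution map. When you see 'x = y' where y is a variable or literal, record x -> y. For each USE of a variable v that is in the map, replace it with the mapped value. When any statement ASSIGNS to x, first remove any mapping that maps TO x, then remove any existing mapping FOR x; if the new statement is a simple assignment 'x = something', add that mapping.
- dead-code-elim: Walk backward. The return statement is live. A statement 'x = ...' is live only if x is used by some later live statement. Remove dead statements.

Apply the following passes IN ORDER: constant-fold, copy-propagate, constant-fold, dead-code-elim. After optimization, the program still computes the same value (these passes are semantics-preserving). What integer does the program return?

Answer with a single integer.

Initial IR:
  y = 3
  v = 9
  d = 9
  t = v - 6
  return d
After constant-fold (5 stmts):
  y = 3
  v = 9
  d = 9
  t = v - 6
  return d
After copy-propagate (5 stmts):
  y = 3
  v = 9
  d = 9
  t = 9 - 6
  return 9
After constant-fold (5 stmts):
  y = 3
  v = 9
  d = 9
  t = 3
  return 9
After dead-code-elim (1 stmts):
  return 9
Evaluate:
  y = 3  =>  y = 3
  v = 9  =>  v = 9
  d = 9  =>  d = 9
  t = v - 6  =>  t = 3
  return d = 9

Answer: 9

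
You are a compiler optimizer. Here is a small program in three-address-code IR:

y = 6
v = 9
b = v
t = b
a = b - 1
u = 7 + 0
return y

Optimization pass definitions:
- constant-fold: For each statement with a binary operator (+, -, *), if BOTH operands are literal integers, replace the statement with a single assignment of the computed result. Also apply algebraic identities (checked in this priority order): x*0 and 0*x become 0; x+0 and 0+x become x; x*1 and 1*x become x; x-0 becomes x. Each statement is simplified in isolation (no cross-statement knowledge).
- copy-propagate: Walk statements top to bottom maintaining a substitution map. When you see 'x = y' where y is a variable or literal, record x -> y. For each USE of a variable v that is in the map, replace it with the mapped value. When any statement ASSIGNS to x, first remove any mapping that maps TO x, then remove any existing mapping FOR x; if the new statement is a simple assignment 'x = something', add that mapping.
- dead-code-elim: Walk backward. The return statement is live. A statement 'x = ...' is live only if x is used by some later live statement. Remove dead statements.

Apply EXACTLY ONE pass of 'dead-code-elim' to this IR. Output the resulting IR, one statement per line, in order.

Applying dead-code-elim statement-by-statement:
  [7] return y  -> KEEP (return); live=['y']
  [6] u = 7 + 0  -> DEAD (u not live)
  [5] a = b - 1  -> DEAD (a not live)
  [4] t = b  -> DEAD (t not live)
  [3] b = v  -> DEAD (b not live)
  [2] v = 9  -> DEAD (v not live)
  [1] y = 6  -> KEEP; live=[]
Result (2 stmts):
  y = 6
  return y

Answer: y = 6
return y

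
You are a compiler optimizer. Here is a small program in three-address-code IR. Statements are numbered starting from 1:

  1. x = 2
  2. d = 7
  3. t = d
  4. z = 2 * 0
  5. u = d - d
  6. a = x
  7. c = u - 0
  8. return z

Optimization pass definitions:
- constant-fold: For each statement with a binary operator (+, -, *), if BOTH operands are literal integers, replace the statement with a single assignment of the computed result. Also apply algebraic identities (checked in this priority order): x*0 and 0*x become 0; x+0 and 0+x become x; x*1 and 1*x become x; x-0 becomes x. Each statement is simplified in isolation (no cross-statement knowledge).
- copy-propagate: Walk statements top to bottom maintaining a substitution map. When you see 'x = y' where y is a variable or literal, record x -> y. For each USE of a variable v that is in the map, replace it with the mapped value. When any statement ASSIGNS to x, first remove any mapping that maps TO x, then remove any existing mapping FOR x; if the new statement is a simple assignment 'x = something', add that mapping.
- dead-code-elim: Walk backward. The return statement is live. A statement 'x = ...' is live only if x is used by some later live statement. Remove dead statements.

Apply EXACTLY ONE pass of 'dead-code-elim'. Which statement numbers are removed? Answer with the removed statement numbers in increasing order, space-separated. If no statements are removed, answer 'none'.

Backward liveness scan:
Stmt 1 'x = 2': DEAD (x not in live set [])
Stmt 2 'd = 7': DEAD (d not in live set [])
Stmt 3 't = d': DEAD (t not in live set [])
Stmt 4 'z = 2 * 0': KEEP (z is live); live-in = []
Stmt 5 'u = d - d': DEAD (u not in live set ['z'])
Stmt 6 'a = x': DEAD (a not in live set ['z'])
Stmt 7 'c = u - 0': DEAD (c not in live set ['z'])
Stmt 8 'return z': KEEP (return); live-in = ['z']
Removed statement numbers: [1, 2, 3, 5, 6, 7]
Surviving IR:
  z = 2 * 0
  return z

Answer: 1 2 3 5 6 7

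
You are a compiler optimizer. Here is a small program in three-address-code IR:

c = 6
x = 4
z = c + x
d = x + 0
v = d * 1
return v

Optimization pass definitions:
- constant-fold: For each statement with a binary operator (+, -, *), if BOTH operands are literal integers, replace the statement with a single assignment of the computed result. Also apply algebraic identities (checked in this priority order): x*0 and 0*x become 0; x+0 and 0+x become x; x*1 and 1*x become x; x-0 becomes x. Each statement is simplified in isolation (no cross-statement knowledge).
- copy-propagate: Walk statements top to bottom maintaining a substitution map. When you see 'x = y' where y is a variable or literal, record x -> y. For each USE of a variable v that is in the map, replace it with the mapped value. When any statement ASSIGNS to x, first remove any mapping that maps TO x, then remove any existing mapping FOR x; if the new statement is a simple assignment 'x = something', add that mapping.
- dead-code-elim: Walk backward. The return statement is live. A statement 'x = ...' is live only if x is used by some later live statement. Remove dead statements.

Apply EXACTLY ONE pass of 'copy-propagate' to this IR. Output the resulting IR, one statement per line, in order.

Answer: c = 6
x = 4
z = 6 + 4
d = 4 + 0
v = d * 1
return v

Derivation:
Applying copy-propagate statement-by-statement:
  [1] c = 6  (unchanged)
  [2] x = 4  (unchanged)
  [3] z = c + x  -> z = 6 + 4
  [4] d = x + 0  -> d = 4 + 0
  [5] v = d * 1  (unchanged)
  [6] return v  (unchanged)
Result (6 stmts):
  c = 6
  x = 4
  z = 6 + 4
  d = 4 + 0
  v = d * 1
  return v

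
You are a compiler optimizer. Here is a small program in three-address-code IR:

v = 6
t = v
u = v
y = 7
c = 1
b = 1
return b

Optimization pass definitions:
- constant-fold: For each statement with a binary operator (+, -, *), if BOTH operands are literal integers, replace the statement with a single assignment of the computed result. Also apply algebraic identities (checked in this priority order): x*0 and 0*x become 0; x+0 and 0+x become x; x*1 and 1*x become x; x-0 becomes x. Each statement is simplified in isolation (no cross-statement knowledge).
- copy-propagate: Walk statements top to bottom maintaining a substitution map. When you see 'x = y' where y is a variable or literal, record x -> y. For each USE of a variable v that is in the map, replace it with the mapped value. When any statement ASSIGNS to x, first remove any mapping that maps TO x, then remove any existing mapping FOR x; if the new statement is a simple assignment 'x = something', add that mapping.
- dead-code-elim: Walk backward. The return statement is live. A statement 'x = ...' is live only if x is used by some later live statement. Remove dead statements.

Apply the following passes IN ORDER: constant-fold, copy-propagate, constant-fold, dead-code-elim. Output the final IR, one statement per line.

Answer: return 1

Derivation:
Initial IR:
  v = 6
  t = v
  u = v
  y = 7
  c = 1
  b = 1
  return b
After constant-fold (7 stmts):
  v = 6
  t = v
  u = v
  y = 7
  c = 1
  b = 1
  return b
After copy-propagate (7 stmts):
  v = 6
  t = 6
  u = 6
  y = 7
  c = 1
  b = 1
  return 1
After constant-fold (7 stmts):
  v = 6
  t = 6
  u = 6
  y = 7
  c = 1
  b = 1
  return 1
After dead-code-elim (1 stmts):
  return 1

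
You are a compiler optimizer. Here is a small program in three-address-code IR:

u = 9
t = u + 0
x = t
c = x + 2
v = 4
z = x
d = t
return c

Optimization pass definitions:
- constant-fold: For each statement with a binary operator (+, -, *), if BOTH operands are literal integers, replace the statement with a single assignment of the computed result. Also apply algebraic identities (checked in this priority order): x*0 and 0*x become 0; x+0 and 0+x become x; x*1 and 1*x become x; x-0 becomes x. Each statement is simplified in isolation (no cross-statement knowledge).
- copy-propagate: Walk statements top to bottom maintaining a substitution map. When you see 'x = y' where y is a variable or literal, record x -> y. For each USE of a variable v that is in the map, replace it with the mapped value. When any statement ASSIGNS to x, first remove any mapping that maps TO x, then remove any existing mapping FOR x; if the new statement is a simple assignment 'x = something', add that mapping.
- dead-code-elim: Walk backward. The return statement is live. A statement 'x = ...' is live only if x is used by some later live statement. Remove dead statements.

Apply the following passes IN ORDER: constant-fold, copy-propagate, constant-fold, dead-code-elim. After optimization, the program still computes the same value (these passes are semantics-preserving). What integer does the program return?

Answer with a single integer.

Answer: 11

Derivation:
Initial IR:
  u = 9
  t = u + 0
  x = t
  c = x + 2
  v = 4
  z = x
  d = t
  return c
After constant-fold (8 stmts):
  u = 9
  t = u
  x = t
  c = x + 2
  v = 4
  z = x
  d = t
  return c
After copy-propagate (8 stmts):
  u = 9
  t = 9
  x = 9
  c = 9 + 2
  v = 4
  z = 9
  d = 9
  return c
After constant-fold (8 stmts):
  u = 9
  t = 9
  x = 9
  c = 11
  v = 4
  z = 9
  d = 9
  return c
After dead-code-elim (2 stmts):
  c = 11
  return c
Evaluate:
  u = 9  =>  u = 9
  t = u + 0  =>  t = 9
  x = t  =>  x = 9
  c = x + 2  =>  c = 11
  v = 4  =>  v = 4
  z = x  =>  z = 9
  d = t  =>  d = 9
  return c = 11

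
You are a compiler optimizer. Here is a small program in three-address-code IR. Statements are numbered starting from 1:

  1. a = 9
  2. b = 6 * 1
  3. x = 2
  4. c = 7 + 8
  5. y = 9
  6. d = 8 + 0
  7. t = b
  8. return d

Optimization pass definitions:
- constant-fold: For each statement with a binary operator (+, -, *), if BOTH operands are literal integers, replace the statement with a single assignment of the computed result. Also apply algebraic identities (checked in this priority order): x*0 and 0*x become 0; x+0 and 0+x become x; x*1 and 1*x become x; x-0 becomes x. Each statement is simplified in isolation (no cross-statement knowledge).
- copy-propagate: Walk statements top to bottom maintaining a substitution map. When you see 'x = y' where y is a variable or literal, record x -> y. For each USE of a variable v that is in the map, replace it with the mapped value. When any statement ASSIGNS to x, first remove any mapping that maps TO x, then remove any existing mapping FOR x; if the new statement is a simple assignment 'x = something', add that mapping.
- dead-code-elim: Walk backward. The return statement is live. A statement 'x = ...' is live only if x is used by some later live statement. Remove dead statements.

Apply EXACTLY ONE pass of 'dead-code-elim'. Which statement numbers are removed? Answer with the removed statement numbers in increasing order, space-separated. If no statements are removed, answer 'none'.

Answer: 1 2 3 4 5 7

Derivation:
Backward liveness scan:
Stmt 1 'a = 9': DEAD (a not in live set [])
Stmt 2 'b = 6 * 1': DEAD (b not in live set [])
Stmt 3 'x = 2': DEAD (x not in live set [])
Stmt 4 'c = 7 + 8': DEAD (c not in live set [])
Stmt 5 'y = 9': DEAD (y not in live set [])
Stmt 6 'd = 8 + 0': KEEP (d is live); live-in = []
Stmt 7 't = b': DEAD (t not in live set ['d'])
Stmt 8 'return d': KEEP (return); live-in = ['d']
Removed statement numbers: [1, 2, 3, 4, 5, 7]
Surviving IR:
  d = 8 + 0
  return d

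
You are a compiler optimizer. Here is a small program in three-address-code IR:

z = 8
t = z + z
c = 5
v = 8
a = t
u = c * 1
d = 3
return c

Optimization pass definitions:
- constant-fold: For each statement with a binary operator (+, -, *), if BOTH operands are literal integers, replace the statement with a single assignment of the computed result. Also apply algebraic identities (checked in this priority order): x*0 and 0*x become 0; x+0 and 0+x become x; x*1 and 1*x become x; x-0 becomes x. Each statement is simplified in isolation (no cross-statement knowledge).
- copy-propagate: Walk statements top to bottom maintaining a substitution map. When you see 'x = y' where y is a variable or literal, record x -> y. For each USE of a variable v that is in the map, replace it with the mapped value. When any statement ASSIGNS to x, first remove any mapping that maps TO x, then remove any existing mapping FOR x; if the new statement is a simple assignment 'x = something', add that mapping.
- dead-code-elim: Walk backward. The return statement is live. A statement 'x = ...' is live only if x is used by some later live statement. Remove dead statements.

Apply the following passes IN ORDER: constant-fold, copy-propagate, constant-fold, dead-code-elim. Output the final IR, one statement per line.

Initial IR:
  z = 8
  t = z + z
  c = 5
  v = 8
  a = t
  u = c * 1
  d = 3
  return c
After constant-fold (8 stmts):
  z = 8
  t = z + z
  c = 5
  v = 8
  a = t
  u = c
  d = 3
  return c
After copy-propagate (8 stmts):
  z = 8
  t = 8 + 8
  c = 5
  v = 8
  a = t
  u = 5
  d = 3
  return 5
After constant-fold (8 stmts):
  z = 8
  t = 16
  c = 5
  v = 8
  a = t
  u = 5
  d = 3
  return 5
After dead-code-elim (1 stmts):
  return 5

Answer: return 5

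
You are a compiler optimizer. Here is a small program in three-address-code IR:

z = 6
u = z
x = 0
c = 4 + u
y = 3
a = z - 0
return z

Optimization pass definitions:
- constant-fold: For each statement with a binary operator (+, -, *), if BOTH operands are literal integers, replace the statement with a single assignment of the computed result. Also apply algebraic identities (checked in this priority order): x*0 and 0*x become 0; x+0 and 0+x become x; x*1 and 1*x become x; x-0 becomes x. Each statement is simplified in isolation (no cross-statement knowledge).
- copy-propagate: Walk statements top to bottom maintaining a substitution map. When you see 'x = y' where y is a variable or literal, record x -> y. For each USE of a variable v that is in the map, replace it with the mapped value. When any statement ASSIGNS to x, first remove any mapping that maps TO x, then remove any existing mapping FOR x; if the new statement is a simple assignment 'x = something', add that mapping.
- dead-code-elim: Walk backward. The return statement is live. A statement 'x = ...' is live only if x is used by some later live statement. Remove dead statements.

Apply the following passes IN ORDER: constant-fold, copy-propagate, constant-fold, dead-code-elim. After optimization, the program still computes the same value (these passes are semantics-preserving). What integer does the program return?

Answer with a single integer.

Initial IR:
  z = 6
  u = z
  x = 0
  c = 4 + u
  y = 3
  a = z - 0
  return z
After constant-fold (7 stmts):
  z = 6
  u = z
  x = 0
  c = 4 + u
  y = 3
  a = z
  return z
After copy-propagate (7 stmts):
  z = 6
  u = 6
  x = 0
  c = 4 + 6
  y = 3
  a = 6
  return 6
After constant-fold (7 stmts):
  z = 6
  u = 6
  x = 0
  c = 10
  y = 3
  a = 6
  return 6
After dead-code-elim (1 stmts):
  return 6
Evaluate:
  z = 6  =>  z = 6
  u = z  =>  u = 6
  x = 0  =>  x = 0
  c = 4 + u  =>  c = 10
  y = 3  =>  y = 3
  a = z - 0  =>  a = 6
  return z = 6

Answer: 6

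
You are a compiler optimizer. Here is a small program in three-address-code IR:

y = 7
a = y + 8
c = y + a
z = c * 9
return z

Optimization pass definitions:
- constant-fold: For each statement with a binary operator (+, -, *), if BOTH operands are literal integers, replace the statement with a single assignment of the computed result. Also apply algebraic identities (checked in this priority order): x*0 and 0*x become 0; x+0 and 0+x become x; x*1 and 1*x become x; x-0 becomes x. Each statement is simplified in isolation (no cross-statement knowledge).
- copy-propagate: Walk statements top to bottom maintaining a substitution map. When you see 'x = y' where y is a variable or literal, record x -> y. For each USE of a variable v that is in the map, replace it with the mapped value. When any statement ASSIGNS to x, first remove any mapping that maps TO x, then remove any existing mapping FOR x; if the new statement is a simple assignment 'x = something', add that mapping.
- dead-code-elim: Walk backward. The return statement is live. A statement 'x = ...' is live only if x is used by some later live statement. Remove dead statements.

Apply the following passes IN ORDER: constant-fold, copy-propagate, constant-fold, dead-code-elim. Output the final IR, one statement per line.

Initial IR:
  y = 7
  a = y + 8
  c = y + a
  z = c * 9
  return z
After constant-fold (5 stmts):
  y = 7
  a = y + 8
  c = y + a
  z = c * 9
  return z
After copy-propagate (5 stmts):
  y = 7
  a = 7 + 8
  c = 7 + a
  z = c * 9
  return z
After constant-fold (5 stmts):
  y = 7
  a = 15
  c = 7 + a
  z = c * 9
  return z
After dead-code-elim (4 stmts):
  a = 15
  c = 7 + a
  z = c * 9
  return z

Answer: a = 15
c = 7 + a
z = c * 9
return z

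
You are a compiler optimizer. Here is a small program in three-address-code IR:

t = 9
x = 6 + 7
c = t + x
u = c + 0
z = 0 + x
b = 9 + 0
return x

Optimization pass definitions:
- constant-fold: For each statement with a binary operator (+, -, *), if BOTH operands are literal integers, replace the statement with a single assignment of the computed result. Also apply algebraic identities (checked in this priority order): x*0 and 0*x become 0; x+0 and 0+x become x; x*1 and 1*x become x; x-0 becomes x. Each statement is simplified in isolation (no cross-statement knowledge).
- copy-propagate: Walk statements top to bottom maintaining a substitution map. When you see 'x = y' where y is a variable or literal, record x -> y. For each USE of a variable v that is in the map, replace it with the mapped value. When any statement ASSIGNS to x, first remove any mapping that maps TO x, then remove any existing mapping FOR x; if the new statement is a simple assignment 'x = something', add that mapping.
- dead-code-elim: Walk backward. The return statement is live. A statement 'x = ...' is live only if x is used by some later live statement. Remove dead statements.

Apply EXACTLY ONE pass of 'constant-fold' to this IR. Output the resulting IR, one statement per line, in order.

Applying constant-fold statement-by-statement:
  [1] t = 9  (unchanged)
  [2] x = 6 + 7  -> x = 13
  [3] c = t + x  (unchanged)
  [4] u = c + 0  -> u = c
  [5] z = 0 + x  -> z = x
  [6] b = 9 + 0  -> b = 9
  [7] return x  (unchanged)
Result (7 stmts):
  t = 9
  x = 13
  c = t + x
  u = c
  z = x
  b = 9
  return x

Answer: t = 9
x = 13
c = t + x
u = c
z = x
b = 9
return x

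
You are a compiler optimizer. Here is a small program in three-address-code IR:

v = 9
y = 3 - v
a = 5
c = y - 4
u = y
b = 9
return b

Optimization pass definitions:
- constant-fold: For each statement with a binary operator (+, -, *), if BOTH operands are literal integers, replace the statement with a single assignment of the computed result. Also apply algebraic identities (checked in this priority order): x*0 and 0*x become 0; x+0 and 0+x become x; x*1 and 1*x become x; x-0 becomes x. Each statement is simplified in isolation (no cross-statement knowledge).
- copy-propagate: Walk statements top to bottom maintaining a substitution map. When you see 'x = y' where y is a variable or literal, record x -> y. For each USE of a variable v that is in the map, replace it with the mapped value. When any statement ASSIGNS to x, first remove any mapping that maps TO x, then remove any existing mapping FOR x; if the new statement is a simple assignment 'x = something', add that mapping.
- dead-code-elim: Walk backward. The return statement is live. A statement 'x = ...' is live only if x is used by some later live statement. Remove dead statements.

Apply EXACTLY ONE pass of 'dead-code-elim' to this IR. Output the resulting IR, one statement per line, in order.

Answer: b = 9
return b

Derivation:
Applying dead-code-elim statement-by-statement:
  [7] return b  -> KEEP (return); live=['b']
  [6] b = 9  -> KEEP; live=[]
  [5] u = y  -> DEAD (u not live)
  [4] c = y - 4  -> DEAD (c not live)
  [3] a = 5  -> DEAD (a not live)
  [2] y = 3 - v  -> DEAD (y not live)
  [1] v = 9  -> DEAD (v not live)
Result (2 stmts):
  b = 9
  return b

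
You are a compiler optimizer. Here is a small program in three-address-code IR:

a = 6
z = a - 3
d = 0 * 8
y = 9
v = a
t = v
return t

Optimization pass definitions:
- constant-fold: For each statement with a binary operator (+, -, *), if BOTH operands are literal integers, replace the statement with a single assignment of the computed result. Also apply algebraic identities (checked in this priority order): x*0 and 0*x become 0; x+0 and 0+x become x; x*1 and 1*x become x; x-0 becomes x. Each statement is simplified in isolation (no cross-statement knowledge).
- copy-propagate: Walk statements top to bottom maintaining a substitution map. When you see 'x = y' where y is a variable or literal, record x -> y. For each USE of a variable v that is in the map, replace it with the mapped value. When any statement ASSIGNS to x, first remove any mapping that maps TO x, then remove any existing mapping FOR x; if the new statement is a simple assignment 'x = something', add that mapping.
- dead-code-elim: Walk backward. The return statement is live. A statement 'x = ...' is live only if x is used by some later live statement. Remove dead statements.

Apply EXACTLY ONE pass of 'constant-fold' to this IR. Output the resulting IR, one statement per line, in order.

Applying constant-fold statement-by-statement:
  [1] a = 6  (unchanged)
  [2] z = a - 3  (unchanged)
  [3] d = 0 * 8  -> d = 0
  [4] y = 9  (unchanged)
  [5] v = a  (unchanged)
  [6] t = v  (unchanged)
  [7] return t  (unchanged)
Result (7 stmts):
  a = 6
  z = a - 3
  d = 0
  y = 9
  v = a
  t = v
  return t

Answer: a = 6
z = a - 3
d = 0
y = 9
v = a
t = v
return t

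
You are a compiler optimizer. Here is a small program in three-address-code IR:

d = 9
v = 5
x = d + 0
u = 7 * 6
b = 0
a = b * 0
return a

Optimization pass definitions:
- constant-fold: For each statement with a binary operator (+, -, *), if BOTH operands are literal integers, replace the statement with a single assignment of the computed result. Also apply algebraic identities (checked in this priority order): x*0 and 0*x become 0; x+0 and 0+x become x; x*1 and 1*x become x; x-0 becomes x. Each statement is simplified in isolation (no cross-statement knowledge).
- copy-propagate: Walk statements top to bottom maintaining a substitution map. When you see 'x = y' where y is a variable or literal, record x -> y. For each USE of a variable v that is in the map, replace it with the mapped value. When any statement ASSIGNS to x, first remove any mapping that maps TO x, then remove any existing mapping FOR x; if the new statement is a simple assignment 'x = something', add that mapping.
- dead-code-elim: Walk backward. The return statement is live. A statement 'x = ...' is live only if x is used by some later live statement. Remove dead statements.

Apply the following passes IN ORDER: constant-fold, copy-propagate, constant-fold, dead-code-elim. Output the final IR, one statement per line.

Initial IR:
  d = 9
  v = 5
  x = d + 0
  u = 7 * 6
  b = 0
  a = b * 0
  return a
After constant-fold (7 stmts):
  d = 9
  v = 5
  x = d
  u = 42
  b = 0
  a = 0
  return a
After copy-propagate (7 stmts):
  d = 9
  v = 5
  x = 9
  u = 42
  b = 0
  a = 0
  return 0
After constant-fold (7 stmts):
  d = 9
  v = 5
  x = 9
  u = 42
  b = 0
  a = 0
  return 0
After dead-code-elim (1 stmts):
  return 0

Answer: return 0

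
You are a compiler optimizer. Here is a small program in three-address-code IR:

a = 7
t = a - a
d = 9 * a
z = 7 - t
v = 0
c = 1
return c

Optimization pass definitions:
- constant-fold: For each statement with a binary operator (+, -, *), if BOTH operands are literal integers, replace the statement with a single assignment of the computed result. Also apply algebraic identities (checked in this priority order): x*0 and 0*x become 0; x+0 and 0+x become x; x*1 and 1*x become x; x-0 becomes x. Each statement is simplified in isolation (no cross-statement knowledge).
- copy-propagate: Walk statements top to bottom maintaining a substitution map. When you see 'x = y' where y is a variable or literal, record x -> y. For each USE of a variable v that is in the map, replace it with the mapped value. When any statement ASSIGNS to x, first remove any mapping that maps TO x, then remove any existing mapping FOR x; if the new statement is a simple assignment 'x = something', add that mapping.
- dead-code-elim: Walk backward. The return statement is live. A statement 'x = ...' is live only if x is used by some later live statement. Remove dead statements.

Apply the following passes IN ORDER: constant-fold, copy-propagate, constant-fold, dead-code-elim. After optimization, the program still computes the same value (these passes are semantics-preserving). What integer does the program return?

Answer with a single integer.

Answer: 1

Derivation:
Initial IR:
  a = 7
  t = a - a
  d = 9 * a
  z = 7 - t
  v = 0
  c = 1
  return c
After constant-fold (7 stmts):
  a = 7
  t = a - a
  d = 9 * a
  z = 7 - t
  v = 0
  c = 1
  return c
After copy-propagate (7 stmts):
  a = 7
  t = 7 - 7
  d = 9 * 7
  z = 7 - t
  v = 0
  c = 1
  return 1
After constant-fold (7 stmts):
  a = 7
  t = 0
  d = 63
  z = 7 - t
  v = 0
  c = 1
  return 1
After dead-code-elim (1 stmts):
  return 1
Evaluate:
  a = 7  =>  a = 7
  t = a - a  =>  t = 0
  d = 9 * a  =>  d = 63
  z = 7 - t  =>  z = 7
  v = 0  =>  v = 0
  c = 1  =>  c = 1
  return c = 1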